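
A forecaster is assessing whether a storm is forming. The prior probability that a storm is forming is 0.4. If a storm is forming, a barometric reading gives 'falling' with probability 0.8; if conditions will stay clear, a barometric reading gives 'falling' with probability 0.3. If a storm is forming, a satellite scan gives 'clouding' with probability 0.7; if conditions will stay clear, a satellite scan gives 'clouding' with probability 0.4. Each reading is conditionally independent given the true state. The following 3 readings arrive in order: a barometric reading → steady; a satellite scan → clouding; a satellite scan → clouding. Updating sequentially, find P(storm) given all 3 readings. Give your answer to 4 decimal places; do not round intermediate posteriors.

0.3684

After a barometric reading='steady': P(storm) = 0.2·0.4000 / (0.2·0.4000 + 0.7·0.6000) ≈ 0.1600
After a satellite scan='clouding': P(storm) = 0.7·0.1600 / (0.7·0.1600 + 0.4·0.8400) ≈ 0.2500
After a satellite scan='clouding': P(storm) = 0.7·0.2500 / (0.7·0.2500 + 0.4·0.7500) ≈ 0.3684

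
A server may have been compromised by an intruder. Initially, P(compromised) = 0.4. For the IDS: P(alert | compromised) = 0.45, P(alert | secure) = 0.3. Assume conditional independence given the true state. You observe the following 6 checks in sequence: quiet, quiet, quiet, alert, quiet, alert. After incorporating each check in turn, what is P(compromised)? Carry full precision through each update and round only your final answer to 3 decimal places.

After 'quiet': P(compromised) = 0.55·0.4000 / (0.55·0.4000 + 0.7·0.6000) ≈ 0.3438
After 'quiet': P(compromised) = 0.55·0.3438 / (0.55·0.3438 + 0.7·0.6562) ≈ 0.2916
After 'quiet': P(compromised) = 0.55·0.2916 / (0.55·0.2916 + 0.7·0.7084) ≈ 0.2444
After 'alert': P(compromised) = 0.45·0.2444 / (0.45·0.2444 + 0.3·0.7556) ≈ 0.3266
After 'quiet': P(compromised) = 0.55·0.3266 / (0.55·0.3266 + 0.7·0.6734) ≈ 0.2759
After 'alert': P(compromised) = 0.45·0.2759 / (0.45·0.2759 + 0.3·0.7241) ≈ 0.3637

0.364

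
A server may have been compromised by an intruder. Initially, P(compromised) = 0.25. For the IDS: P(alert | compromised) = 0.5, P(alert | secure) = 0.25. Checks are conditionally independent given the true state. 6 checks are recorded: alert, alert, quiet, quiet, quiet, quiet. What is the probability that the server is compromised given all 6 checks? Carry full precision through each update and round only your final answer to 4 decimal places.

After 'alert': P(compromised) = 0.5·0.2500 / (0.5·0.2500 + 0.25·0.7500) ≈ 0.4000
After 'alert': P(compromised) = 0.5·0.4000 / (0.5·0.4000 + 0.25·0.6000) ≈ 0.5714
After 'quiet': P(compromised) = 0.5·0.5714 / (0.5·0.5714 + 0.75·0.4286) ≈ 0.4706
After 'quiet': P(compromised) = 0.5·0.4706 / (0.5·0.4706 + 0.75·0.5294) ≈ 0.3721
After 'quiet': P(compromised) = 0.5·0.3721 / (0.5·0.3721 + 0.75·0.6279) ≈ 0.2832
After 'quiet': P(compromised) = 0.5·0.2832 / (0.5·0.2832 + 0.75·0.7168) ≈ 0.2085

0.2085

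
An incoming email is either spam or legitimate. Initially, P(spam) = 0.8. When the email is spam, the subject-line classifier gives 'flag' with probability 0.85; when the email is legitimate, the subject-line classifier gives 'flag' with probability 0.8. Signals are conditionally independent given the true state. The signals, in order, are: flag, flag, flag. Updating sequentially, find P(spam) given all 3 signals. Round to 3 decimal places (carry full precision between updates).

0.828

After 'flag': P(spam) = 0.85·0.8000 / (0.85·0.8000 + 0.8·0.2000) ≈ 0.8095
After 'flag': P(spam) = 0.85·0.8095 / (0.85·0.8095 + 0.8·0.1905) ≈ 0.8187
After 'flag': P(spam) = 0.85·0.8187 / (0.85·0.8187 + 0.8·0.1813) ≈ 0.8275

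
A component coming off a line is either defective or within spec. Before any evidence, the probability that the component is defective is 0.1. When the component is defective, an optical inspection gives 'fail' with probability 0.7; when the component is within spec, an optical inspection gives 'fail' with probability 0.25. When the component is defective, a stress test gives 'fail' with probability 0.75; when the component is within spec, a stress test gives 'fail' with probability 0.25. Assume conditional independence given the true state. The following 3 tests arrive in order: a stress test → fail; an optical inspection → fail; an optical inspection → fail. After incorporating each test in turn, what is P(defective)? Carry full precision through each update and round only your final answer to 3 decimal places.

Each posterior becomes the prior for the next update.
After a stress test='fail': P(defective) = 0.75·0.1000 / (0.75·0.1000 + 0.25·0.9000) ≈ 0.2500
After an optical inspection='fail': P(defective) = 0.7·0.2500 / (0.7·0.2500 + 0.25·0.7500) ≈ 0.4828
After an optical inspection='fail': P(defective) = 0.7·0.4828 / (0.7·0.4828 + 0.25·0.5172) ≈ 0.7232

0.723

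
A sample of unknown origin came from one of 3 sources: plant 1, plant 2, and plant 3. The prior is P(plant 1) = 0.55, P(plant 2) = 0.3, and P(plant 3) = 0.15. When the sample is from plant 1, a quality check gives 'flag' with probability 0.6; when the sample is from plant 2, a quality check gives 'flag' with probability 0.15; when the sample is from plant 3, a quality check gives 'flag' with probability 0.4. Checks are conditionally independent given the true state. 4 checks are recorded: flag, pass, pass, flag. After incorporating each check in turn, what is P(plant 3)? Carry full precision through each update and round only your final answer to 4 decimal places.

Apply Bayes' rule sequentially, carrying P(plant 3) forward.
After 'flag': normaliser = 0.6·0.5500 + 0.15·0.3000 + 0.4·0.1500; P(plant 1) ≈ 0.7586, P(plant 2) ≈ 0.1034, P(plant 3) ≈ 0.1379
After 'pass': normaliser = 0.4·0.7586 + 0.85·0.1034 + 0.6·0.1379; P(plant 1) ≈ 0.6400, P(plant 2) ≈ 0.1855, P(plant 3) ≈ 0.1745
After 'pass': normaliser = 0.4·0.6400 + 0.85·0.1855 + 0.6·0.1745; P(plant 1) ≈ 0.4939, P(plant 2) ≈ 0.3041, P(plant 3) ≈ 0.2020
After 'flag': normaliser = 0.6·0.4939 + 0.15·0.3041 + 0.4·0.2020; P(plant 1) ≈ 0.7009, P(plant 2) ≈ 0.1079, P(plant 3) ≈ 0.1912

0.1912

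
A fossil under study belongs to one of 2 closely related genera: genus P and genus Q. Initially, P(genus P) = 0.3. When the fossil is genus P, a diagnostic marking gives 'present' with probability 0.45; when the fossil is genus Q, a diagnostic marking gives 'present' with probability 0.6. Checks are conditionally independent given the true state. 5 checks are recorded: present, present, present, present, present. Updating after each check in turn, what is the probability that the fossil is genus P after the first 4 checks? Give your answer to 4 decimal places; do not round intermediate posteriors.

0.1194

After 'present': P(genus P) = 0.45·0.3000 / (0.45·0.3000 + 0.6·0.7000) ≈ 0.2432
After 'present': P(genus P) = 0.45·0.2432 / (0.45·0.2432 + 0.6·0.7568) ≈ 0.1942
After 'present': P(genus P) = 0.45·0.1942 / (0.45·0.1942 + 0.6·0.8058) ≈ 0.1531
After 'present': P(genus P) = 0.45·0.1531 / (0.45·0.1531 + 0.6·0.8469) ≈ 0.1194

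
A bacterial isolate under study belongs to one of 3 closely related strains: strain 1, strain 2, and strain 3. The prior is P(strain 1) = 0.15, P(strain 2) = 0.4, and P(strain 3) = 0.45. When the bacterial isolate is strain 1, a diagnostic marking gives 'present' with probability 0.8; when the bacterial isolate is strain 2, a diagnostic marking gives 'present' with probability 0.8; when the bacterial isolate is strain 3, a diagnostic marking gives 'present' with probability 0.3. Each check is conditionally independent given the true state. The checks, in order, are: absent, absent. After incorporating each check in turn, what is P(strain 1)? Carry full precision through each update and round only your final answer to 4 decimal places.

0.0247

After 'absent': normaliser = 0.2·0.1500 + 0.2·0.4000 + 0.7·0.4500; P(strain 1) ≈ 0.0706, P(strain 2) ≈ 0.1882, P(strain 3) ≈ 0.7412
After 'absent': normaliser = 0.2·0.0706 + 0.2·0.1882 + 0.7·0.7412; P(strain 1) ≈ 0.0247, P(strain 2) ≈ 0.0660, P(strain 3) ≈ 0.9093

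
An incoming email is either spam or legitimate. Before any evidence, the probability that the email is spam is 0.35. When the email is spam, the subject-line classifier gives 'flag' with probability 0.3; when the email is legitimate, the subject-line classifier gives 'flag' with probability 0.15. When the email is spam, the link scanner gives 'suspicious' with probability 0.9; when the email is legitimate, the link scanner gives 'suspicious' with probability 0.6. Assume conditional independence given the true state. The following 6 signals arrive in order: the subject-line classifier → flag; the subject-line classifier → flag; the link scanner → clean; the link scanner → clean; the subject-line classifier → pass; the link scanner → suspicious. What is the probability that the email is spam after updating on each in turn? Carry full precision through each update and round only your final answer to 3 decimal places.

0.143

After the subject-line classifier='flag': P(spam) = 0.3·0.3500 / (0.3·0.3500 + 0.15·0.6500) ≈ 0.5185
After the subject-line classifier='flag': P(spam) = 0.3·0.5185 / (0.3·0.5185 + 0.15·0.4815) ≈ 0.6829
After the link scanner='clean': P(spam) = 0.1·0.6829 / (0.1·0.6829 + 0.4·0.3171) ≈ 0.3500
After the link scanner='clean': P(spam) = 0.1·0.3500 / (0.1·0.3500 + 0.4·0.6500) ≈ 0.1186
After the subject-line classifier='pass': P(spam) = 0.7·0.1186 / (0.7·0.1186 + 0.85·0.8814) ≈ 0.0998
After the link scanner='suspicious': P(spam) = 0.9·0.0998 / (0.9·0.0998 + 0.6·0.9002) ≈ 0.1426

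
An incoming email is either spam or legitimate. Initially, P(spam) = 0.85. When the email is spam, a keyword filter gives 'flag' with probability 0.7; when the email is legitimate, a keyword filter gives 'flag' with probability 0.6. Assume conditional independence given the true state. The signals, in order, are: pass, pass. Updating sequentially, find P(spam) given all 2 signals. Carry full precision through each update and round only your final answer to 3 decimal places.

0.761

Each posterior becomes the prior for the next update.
After 'pass': P(spam) = 0.3·0.8500 / (0.3·0.8500 + 0.4·0.1500) ≈ 0.8095
After 'pass': P(spam) = 0.3·0.8095 / (0.3·0.8095 + 0.4·0.1905) ≈ 0.7612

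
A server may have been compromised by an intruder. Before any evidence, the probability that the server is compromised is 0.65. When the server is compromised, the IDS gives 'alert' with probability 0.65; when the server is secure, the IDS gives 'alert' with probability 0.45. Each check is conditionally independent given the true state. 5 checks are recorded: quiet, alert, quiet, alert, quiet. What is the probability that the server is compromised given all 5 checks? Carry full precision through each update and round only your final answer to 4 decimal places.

After 'quiet': P(compromised) = 0.35·0.6500 / (0.35·0.6500 + 0.55·0.3500) ≈ 0.5417
After 'alert': P(compromised) = 0.65·0.5417 / (0.65·0.5417 + 0.45·0.4583) ≈ 0.6306
After 'quiet': P(compromised) = 0.35·0.6306 / (0.35·0.6306 + 0.55·0.3694) ≈ 0.5207
After 'alert': P(compromised) = 0.65·0.5207 / (0.65·0.5207 + 0.45·0.4793) ≈ 0.6108
After 'quiet': P(compromised) = 0.35·0.6108 / (0.35·0.6108 + 0.55·0.3892) ≈ 0.4996

0.4996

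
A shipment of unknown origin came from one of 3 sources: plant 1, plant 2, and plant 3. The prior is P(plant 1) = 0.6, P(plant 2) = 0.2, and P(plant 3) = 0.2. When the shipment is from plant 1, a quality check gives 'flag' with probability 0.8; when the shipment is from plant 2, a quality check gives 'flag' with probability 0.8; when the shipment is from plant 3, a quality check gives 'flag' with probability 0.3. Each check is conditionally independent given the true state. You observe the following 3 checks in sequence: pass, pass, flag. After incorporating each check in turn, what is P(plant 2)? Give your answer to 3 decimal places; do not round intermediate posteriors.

After 'pass': normaliser = 0.2·0.6000 + 0.2·0.2000 + 0.7·0.2000; P(plant 1) ≈ 0.4000, P(plant 2) ≈ 0.1333, P(plant 3) ≈ 0.4667
After 'pass': normaliser = 0.2·0.4000 + 0.2·0.1333 + 0.7·0.4667; P(plant 1) ≈ 0.1846, P(plant 2) ≈ 0.0615, P(plant 3) ≈ 0.7538
After 'flag': normaliser = 0.8·0.1846 + 0.8·0.0615 + 0.3·0.7538; P(plant 1) ≈ 0.3491, P(plant 2) ≈ 0.1164, P(plant 3) ≈ 0.5345

0.116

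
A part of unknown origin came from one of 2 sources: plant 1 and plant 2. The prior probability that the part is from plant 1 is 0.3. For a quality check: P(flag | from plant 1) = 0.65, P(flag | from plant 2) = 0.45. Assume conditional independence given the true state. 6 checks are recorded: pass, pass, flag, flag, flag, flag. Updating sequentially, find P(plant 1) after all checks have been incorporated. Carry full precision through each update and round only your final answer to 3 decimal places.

0.430

After 'pass': P(plant 1) = 0.35·0.3000 / (0.35·0.3000 + 0.55·0.7000) ≈ 0.2143
After 'pass': P(plant 1) = 0.35·0.2143 / (0.35·0.2143 + 0.55·0.7857) ≈ 0.1479
After 'flag': P(plant 1) = 0.65·0.1479 / (0.65·0.1479 + 0.45·0.8521) ≈ 0.2004
After 'flag': P(plant 1) = 0.65·0.2004 / (0.65·0.2004 + 0.45·0.7996) ≈ 0.2658
After 'flag': P(plant 1) = 0.65·0.2658 / (0.65·0.2658 + 0.45·0.7342) ≈ 0.3434
After 'flag': P(plant 1) = 0.65·0.3434 / (0.65·0.3434 + 0.45·0.6566) ≈ 0.4304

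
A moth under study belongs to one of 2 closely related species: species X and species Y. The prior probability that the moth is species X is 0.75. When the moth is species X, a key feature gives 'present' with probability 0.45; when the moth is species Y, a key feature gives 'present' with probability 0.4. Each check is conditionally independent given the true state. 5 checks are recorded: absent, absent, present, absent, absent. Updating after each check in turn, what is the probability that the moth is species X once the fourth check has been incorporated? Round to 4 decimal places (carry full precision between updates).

0.7222

After 'absent': P(species X) = 0.55·0.7500 / (0.55·0.7500 + 0.6·0.2500) ≈ 0.7333
After 'absent': P(species X) = 0.55·0.7333 / (0.55·0.7333 + 0.6·0.2667) ≈ 0.7160
After 'present': P(species X) = 0.45·0.7160 / (0.45·0.7160 + 0.4·0.2840) ≈ 0.7393
After 'absent': P(species X) = 0.55·0.7393 / (0.55·0.7393 + 0.6·0.2607) ≈ 0.7222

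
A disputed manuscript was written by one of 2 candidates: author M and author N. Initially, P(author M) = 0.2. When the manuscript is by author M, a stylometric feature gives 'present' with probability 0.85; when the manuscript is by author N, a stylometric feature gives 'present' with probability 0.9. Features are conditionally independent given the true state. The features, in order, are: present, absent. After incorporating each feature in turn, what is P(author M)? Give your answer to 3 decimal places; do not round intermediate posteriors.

After 'present': P(author M) = 0.85·0.2000 / (0.85·0.2000 + 0.9·0.8000) ≈ 0.1910
After 'absent': P(author M) = 0.15·0.1910 / (0.15·0.1910 + 0.1·0.8090) ≈ 0.2615

0.262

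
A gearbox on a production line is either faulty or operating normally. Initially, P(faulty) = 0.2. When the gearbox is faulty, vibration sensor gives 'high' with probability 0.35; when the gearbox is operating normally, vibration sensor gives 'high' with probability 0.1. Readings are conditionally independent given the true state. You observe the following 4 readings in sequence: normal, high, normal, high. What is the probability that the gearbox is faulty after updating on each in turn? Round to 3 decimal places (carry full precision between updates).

0.615

After 'normal': P(faulty) = 0.65·0.2000 / (0.65·0.2000 + 0.9·0.8000) ≈ 0.1529
After 'high': P(faulty) = 0.35·0.1529 / (0.35·0.1529 + 0.1·0.8471) ≈ 0.3872
After 'normal': P(faulty) = 0.65·0.3872 / (0.65·0.3872 + 0.9·0.6128) ≈ 0.3134
After 'high': P(faulty) = 0.35·0.3134 / (0.35·0.3134 + 0.1·0.6866) ≈ 0.6150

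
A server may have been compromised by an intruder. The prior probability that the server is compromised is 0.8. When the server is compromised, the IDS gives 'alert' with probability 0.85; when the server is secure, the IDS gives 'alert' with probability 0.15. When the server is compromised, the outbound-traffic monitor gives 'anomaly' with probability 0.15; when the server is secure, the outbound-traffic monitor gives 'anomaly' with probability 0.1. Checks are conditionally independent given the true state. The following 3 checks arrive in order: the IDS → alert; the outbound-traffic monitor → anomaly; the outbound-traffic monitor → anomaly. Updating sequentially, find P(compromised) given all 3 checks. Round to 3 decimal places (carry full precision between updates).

Apply Bayes' rule sequentially, carrying P(compromised) forward.
After the IDS='alert': P(compromised) = 0.85·0.8000 / (0.85·0.8000 + 0.15·0.2000) ≈ 0.9577
After the outbound-traffic monitor='anomaly': P(compromised) = 0.15·0.9577 / (0.15·0.9577 + 0.1·0.0423) ≈ 0.9714
After the outbound-traffic monitor='anomaly': P(compromised) = 0.15·0.9714 / (0.15·0.9714 + 0.1·0.0286) ≈ 0.9808

0.981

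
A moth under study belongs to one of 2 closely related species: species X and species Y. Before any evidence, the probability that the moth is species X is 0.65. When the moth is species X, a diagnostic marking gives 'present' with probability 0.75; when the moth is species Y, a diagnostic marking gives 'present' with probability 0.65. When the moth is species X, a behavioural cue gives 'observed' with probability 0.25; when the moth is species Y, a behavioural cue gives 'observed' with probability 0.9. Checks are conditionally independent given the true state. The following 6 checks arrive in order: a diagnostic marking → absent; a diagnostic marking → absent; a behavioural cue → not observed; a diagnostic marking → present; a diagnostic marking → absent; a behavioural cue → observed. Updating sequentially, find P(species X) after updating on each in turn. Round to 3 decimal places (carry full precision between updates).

After a diagnostic marking='absent': P(species X) = 0.25·0.6500 / (0.25·0.6500 + 0.35·0.3500) ≈ 0.5702
After a diagnostic marking='absent': P(species X) = 0.25·0.5702 / (0.25·0.5702 + 0.35·0.4298) ≈ 0.4865
After a behavioural cue='not observed': P(species X) = 0.75·0.4865 / (0.75·0.4865 + 0.1·0.5135) ≈ 0.8766
After a diagnostic marking='present': P(species X) = 0.75·0.8766 / (0.75·0.8766 + 0.65·0.1234) ≈ 0.8913
After a diagnostic marking='absent': P(species X) = 0.25·0.8913 / (0.25·0.8913 + 0.35·0.1087) ≈ 0.8542
After a behavioural cue='observed': P(species X) = 0.25·0.8542 / (0.25·0.8542 + 0.9·0.1458) ≈ 0.6193

0.619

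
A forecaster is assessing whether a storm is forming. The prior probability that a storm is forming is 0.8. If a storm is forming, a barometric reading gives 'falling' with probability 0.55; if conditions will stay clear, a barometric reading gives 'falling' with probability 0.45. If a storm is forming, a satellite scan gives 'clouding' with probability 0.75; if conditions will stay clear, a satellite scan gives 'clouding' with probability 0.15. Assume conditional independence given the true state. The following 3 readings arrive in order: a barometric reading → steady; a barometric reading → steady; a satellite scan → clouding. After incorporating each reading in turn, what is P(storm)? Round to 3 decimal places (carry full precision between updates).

0.930

After a barometric reading='steady': P(storm) = 0.45·0.8000 / (0.45·0.8000 + 0.55·0.2000) ≈ 0.7660
After a barometric reading='steady': P(storm) = 0.45·0.7660 / (0.45·0.7660 + 0.55·0.2340) ≈ 0.7281
After a satellite scan='clouding': P(storm) = 0.75·0.7281 / (0.75·0.7281 + 0.15·0.2719) ≈ 0.9305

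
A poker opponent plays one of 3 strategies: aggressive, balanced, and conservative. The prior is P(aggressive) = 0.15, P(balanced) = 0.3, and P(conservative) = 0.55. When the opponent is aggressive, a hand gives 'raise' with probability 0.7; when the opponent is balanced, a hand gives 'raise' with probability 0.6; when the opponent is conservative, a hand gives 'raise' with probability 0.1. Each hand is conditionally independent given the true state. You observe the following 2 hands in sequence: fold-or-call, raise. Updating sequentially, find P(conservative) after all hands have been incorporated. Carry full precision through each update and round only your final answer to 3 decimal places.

0.324

Each posterior becomes the prior for the next update.
After 'fold-or-call': normaliser = 0.3·0.1500 + 0.4·0.3000 + 0.9·0.5500; P(aggressive) ≈ 0.0682, P(balanced) ≈ 0.1818, P(conservative) ≈ 0.7500
After 'raise': normaliser = 0.7·0.0682 + 0.6·0.1818 + 0.1·0.7500; P(aggressive) ≈ 0.2059, P(balanced) ≈ 0.4706, P(conservative) ≈ 0.3235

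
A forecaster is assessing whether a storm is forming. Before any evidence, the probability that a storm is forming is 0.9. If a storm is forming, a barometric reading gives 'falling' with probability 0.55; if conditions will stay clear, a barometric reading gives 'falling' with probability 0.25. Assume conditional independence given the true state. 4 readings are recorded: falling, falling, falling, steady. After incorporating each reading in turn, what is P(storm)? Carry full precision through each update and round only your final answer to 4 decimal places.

0.9829

After 'falling': P(storm) = 0.55·0.9000 / (0.55·0.9000 + 0.25·0.1000) ≈ 0.9519
After 'falling': P(storm) = 0.55·0.9519 / (0.55·0.9519 + 0.25·0.0481) ≈ 0.9776
After 'falling': P(storm) = 0.55·0.9776 / (0.55·0.9776 + 0.25·0.0224) ≈ 0.9897
After 'steady': P(storm) = 0.45·0.9897 / (0.45·0.9897 + 0.75·0.0103) ≈ 0.9829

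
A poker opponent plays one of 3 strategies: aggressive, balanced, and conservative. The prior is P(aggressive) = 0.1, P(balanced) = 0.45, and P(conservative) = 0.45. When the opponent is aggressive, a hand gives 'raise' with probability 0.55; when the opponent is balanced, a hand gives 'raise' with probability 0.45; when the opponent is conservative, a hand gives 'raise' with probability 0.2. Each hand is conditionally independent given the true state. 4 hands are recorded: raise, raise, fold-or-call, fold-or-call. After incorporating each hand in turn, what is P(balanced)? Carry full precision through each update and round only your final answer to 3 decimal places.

After 'raise': normaliser = 0.55·0.1000 + 0.45·0.4500 + 0.2·0.4500; P(aggressive) ≈ 0.1583, P(balanced) ≈ 0.5827, P(conservative) ≈ 0.2590
After 'raise': normaliser = 0.55·0.1583 + 0.45·0.5827 + 0.2·0.2590; P(aggressive) ≈ 0.2170, P(balanced) ≈ 0.6538, P(conservative) ≈ 0.1291
After 'fold-or-call': normaliser = 0.45·0.2170 + 0.55·0.6538 + 0.8·0.1291; P(aggressive) ≈ 0.1742, P(balanced) ≈ 0.6415, P(conservative) ≈ 0.1843
After 'fold-or-call': normaliser = 0.45·0.1742 + 0.55·0.6415 + 0.8·0.1843; P(aggressive) ≈ 0.1355, P(balanced) ≈ 0.6097, P(conservative) ≈ 0.2548

0.610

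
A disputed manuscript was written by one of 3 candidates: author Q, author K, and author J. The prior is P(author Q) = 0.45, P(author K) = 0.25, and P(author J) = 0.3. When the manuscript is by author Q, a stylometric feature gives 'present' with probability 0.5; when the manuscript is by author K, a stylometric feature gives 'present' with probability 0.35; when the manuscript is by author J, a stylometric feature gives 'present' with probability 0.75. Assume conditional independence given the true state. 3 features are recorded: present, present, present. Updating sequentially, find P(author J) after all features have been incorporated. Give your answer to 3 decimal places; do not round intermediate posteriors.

0.654

Apply Bayes' rule sequentially, carrying P(author J) forward.
After 'present': normaliser = 0.5·0.4500 + 0.35·0.2500 + 0.75·0.3000; P(author Q) ≈ 0.4186, P(author K) ≈ 0.1628, P(author J) ≈ 0.4186
After 'present': normaliser = 0.5·0.4186 + 0.35·0.1628 + 0.75·0.4186; P(author Q) ≈ 0.3607, P(author K) ≈ 0.0982, P(author J) ≈ 0.5411
After 'present': normaliser = 0.5·0.3607 + 0.35·0.0982 + 0.75·0.5411; P(author Q) ≈ 0.2907, P(author K) ≈ 0.0554, P(author J) ≈ 0.6540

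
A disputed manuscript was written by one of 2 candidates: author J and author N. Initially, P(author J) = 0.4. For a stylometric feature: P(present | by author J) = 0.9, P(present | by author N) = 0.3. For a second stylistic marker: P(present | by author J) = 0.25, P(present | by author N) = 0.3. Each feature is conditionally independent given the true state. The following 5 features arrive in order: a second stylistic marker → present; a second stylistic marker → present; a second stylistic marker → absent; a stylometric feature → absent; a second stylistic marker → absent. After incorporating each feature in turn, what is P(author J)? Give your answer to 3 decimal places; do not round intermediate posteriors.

0.071

After a second stylistic marker='present': P(author J) = 0.25·0.4000 / (0.25·0.4000 + 0.3·0.6000) ≈ 0.3571
After a second stylistic marker='present': P(author J) = 0.25·0.3571 / (0.25·0.3571 + 0.3·0.6429) ≈ 0.3165
After a second stylistic marker='absent': P(author J) = 0.75·0.3165 / (0.75·0.3165 + 0.7·0.6835) ≈ 0.3316
After a stylometric feature='absent': P(author J) = 0.1·0.3316 / (0.1·0.3316 + 0.7·0.6684) ≈ 0.0662
After a second stylistic marker='absent': P(author J) = 0.75·0.0662 / (0.75·0.0662 + 0.7·0.9338) ≈ 0.0706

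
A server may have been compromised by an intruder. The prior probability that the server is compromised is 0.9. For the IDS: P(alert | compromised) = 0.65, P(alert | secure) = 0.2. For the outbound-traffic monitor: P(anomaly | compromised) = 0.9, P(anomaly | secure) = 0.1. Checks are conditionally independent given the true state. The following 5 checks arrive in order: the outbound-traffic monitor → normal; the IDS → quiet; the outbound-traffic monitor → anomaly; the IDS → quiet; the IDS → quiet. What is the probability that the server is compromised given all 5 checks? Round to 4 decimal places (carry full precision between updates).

0.4298

Each posterior becomes the prior for the next update.
After the outbound-traffic monitor='normal': P(compromised) = 0.1·0.9000 / (0.1·0.9000 + 0.9·0.1000) ≈ 0.5000
After the IDS='quiet': P(compromised) = 0.35·0.5000 / (0.35·0.5000 + 0.8·0.5000) ≈ 0.3043
After the outbound-traffic monitor='anomaly': P(compromised) = 0.9·0.3043 / (0.9·0.3043 + 0.1·0.6957) ≈ 0.7975
After the IDS='quiet': P(compromised) = 0.35·0.7975 / (0.35·0.7975 + 0.8·0.2025) ≈ 0.6327
After the IDS='quiet': P(compromised) = 0.35·0.6327 / (0.35·0.6327 + 0.8·0.3673) ≈ 0.4298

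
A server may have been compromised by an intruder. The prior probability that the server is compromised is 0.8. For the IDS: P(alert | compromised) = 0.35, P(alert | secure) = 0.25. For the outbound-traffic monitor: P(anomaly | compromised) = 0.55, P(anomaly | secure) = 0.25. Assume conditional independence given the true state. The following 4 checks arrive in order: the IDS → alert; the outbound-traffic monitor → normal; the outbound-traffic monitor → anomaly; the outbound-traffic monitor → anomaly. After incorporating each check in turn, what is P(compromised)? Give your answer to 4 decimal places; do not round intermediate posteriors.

After the IDS='alert': P(compromised) = 0.35·0.8000 / (0.35·0.8000 + 0.25·0.2000) ≈ 0.8485
After the outbound-traffic monitor='normal': P(compromised) = 0.45·0.8485 / (0.45·0.8485 + 0.75·0.1515) ≈ 0.7706
After the outbound-traffic monitor='anomaly': P(compromised) = 0.55·0.7706 / (0.55·0.7706 + 0.25·0.2294) ≈ 0.8808
After the outbound-traffic monitor='anomaly': P(compromised) = 0.55·0.8808 / (0.55·0.8808 + 0.25·0.1192) ≈ 0.9421

0.9421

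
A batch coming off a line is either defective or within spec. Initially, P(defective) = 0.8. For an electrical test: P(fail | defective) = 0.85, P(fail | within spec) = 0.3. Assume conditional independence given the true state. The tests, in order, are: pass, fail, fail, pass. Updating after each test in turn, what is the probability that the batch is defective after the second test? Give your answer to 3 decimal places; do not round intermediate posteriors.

After 'pass': P(defective) = 0.15·0.8000 / (0.15·0.8000 + 0.7·0.2000) ≈ 0.4615
After 'fail': P(defective) = 0.85·0.4615 / (0.85·0.4615 + 0.3·0.5385) ≈ 0.7083

0.708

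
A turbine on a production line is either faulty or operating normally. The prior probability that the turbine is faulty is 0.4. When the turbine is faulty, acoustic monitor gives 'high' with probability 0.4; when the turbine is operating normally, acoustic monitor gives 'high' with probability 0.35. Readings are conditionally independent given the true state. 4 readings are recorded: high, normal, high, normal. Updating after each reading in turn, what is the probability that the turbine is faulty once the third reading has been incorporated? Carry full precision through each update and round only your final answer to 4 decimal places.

After 'high': P(faulty) = 0.4·0.4000 / (0.4·0.4000 + 0.35·0.6000) ≈ 0.4324
After 'normal': P(faulty) = 0.6·0.4324 / (0.6·0.4324 + 0.65·0.5676) ≈ 0.4129
After 'high': P(faulty) = 0.4·0.4129 / (0.4·0.4129 + 0.35·0.5871) ≈ 0.4456

0.4456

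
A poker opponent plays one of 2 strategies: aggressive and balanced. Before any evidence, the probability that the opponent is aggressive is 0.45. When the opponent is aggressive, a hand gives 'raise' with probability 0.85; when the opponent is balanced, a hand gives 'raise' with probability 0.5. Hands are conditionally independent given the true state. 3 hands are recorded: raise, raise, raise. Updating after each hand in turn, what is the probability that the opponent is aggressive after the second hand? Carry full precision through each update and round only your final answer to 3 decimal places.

After 'raise': P(aggressive) = 0.85·0.4500 / (0.85·0.4500 + 0.5·0.5500) ≈ 0.5817
After 'raise': P(aggressive) = 0.85·0.5817 / (0.85·0.5817 + 0.5·0.4183) ≈ 0.7028

0.703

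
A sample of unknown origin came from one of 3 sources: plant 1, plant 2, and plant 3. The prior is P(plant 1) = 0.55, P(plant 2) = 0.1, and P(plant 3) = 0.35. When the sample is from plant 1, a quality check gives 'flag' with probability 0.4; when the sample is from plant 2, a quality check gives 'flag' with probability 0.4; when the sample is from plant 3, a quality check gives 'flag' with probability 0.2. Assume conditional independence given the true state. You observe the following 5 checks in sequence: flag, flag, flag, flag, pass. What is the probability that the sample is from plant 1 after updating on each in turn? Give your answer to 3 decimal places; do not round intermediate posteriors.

After 'flag': normaliser = 0.4·0.5500 + 0.4·0.1000 + 0.2·0.3500; P(plant 1) ≈ 0.6667, P(plant 2) ≈ 0.1212, P(plant 3) ≈ 0.2121
After 'flag': normaliser = 0.4·0.6667 + 0.4·0.1212 + 0.2·0.2121; P(plant 1) ≈ 0.7458, P(plant 2) ≈ 0.1356, P(plant 3) ≈ 0.1186
After 'flag': normaliser = 0.4·0.7458 + 0.4·0.1356 + 0.2·0.1186; P(plant 1) ≈ 0.7928, P(plant 2) ≈ 0.1441, P(plant 3) ≈ 0.0631
After 'flag': normaliser = 0.4·0.7928 + 0.4·0.1441 + 0.2·0.0631; P(plant 1) ≈ 0.8186, P(plant 2) ≈ 0.1488, P(plant 3) ≈ 0.0326
After 'pass': normaliser = 0.6·0.8186 + 0.6·0.1488 + 0.8·0.0326; P(plant 1) ≈ 0.8098, P(plant 2) ≈ 0.1472, P(plant 3) ≈ 0.0429

0.810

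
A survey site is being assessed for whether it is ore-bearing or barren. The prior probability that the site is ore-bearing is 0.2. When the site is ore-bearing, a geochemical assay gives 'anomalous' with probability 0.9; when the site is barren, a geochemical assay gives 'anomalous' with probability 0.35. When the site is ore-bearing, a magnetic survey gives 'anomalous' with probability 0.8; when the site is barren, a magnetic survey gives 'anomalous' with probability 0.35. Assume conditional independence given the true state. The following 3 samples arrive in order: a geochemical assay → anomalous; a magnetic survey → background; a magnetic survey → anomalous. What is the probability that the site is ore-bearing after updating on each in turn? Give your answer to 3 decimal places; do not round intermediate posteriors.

0.311

After a geochemical assay='anomalous': P(ore) = 0.9·0.2000 / (0.9·0.2000 + 0.35·0.8000) ≈ 0.3913
After a magnetic survey='background': P(ore) = 0.2·0.3913 / (0.2·0.3913 + 0.65·0.6087) ≈ 0.1651
After a magnetic survey='anomalous': P(ore) = 0.8·0.1651 / (0.8·0.1651 + 0.35·0.8349) ≈ 0.3114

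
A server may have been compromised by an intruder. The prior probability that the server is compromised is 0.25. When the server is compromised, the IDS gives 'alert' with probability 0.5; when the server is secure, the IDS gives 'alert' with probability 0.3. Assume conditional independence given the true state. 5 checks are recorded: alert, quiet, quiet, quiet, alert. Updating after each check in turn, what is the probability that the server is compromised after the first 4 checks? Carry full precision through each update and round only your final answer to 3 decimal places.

After 'alert': P(compromised) = 0.5·0.2500 / (0.5·0.2500 + 0.3·0.7500) ≈ 0.3571
After 'quiet': P(compromised) = 0.5·0.3571 / (0.5·0.3571 + 0.7·0.6429) ≈ 0.2841
After 'quiet': P(compromised) = 0.5·0.2841 / (0.5·0.2841 + 0.7·0.7159) ≈ 0.2208
After 'quiet': P(compromised) = 0.5·0.2208 / (0.5·0.2208 + 0.7·0.7792) ≈ 0.1684

0.168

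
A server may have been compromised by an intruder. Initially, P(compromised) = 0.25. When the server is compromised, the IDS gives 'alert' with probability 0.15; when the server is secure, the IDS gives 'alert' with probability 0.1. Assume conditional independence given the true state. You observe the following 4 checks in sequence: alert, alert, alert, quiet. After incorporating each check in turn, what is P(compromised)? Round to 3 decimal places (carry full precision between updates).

0.515

After 'alert': P(compromised) = 0.15·0.2500 / (0.15·0.2500 + 0.1·0.7500) ≈ 0.3333
After 'alert': P(compromised) = 0.15·0.3333 / (0.15·0.3333 + 0.1·0.6667) ≈ 0.4286
After 'alert': P(compromised) = 0.15·0.4286 / (0.15·0.4286 + 0.1·0.5714) ≈ 0.5294
After 'quiet': P(compromised) = 0.85·0.5294 / (0.85·0.5294 + 0.9·0.4706) ≈ 0.5152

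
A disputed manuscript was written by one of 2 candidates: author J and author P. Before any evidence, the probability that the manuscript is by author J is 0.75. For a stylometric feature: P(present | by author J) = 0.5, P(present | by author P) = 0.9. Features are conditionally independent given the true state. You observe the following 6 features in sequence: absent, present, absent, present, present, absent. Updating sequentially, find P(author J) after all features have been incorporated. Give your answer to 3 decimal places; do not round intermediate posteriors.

After 'absent': P(author J) = 0.5·0.7500 / (0.5·0.7500 + 0.1·0.2500) ≈ 0.9375
After 'present': P(author J) = 0.5·0.9375 / (0.5·0.9375 + 0.9·0.0625) ≈ 0.8929
After 'absent': P(author J) = 0.5·0.8929 / (0.5·0.8929 + 0.1·0.1071) ≈ 0.9766
After 'present': P(author J) = 0.5·0.9766 / (0.5·0.9766 + 0.9·0.0234) ≈ 0.9586
After 'present': P(author J) = 0.5·0.9586 / (0.5·0.9586 + 0.9·0.0414) ≈ 0.9279
After 'absent': P(author J) = 0.5·0.9279 / (0.5·0.9279 + 0.1·0.0721) ≈ 0.9847

0.985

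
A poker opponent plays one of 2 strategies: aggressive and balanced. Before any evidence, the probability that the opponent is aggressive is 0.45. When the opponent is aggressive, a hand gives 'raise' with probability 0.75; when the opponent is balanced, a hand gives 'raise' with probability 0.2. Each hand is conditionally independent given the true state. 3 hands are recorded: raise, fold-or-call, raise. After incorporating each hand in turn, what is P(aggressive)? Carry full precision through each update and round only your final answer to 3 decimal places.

Apply Bayes' rule sequentially, carrying P(aggressive) forward.
After 'raise': P(aggressive) = 0.75·0.4500 / (0.75·0.4500 + 0.2·0.5500) ≈ 0.7542
After 'fold-or-call': P(aggressive) = 0.25·0.7542 / (0.25·0.7542 + 0.8·0.2458) ≈ 0.4895
After 'raise': P(aggressive) = 0.75·0.4895 / (0.75·0.4895 + 0.2·0.5105) ≈ 0.7824

0.782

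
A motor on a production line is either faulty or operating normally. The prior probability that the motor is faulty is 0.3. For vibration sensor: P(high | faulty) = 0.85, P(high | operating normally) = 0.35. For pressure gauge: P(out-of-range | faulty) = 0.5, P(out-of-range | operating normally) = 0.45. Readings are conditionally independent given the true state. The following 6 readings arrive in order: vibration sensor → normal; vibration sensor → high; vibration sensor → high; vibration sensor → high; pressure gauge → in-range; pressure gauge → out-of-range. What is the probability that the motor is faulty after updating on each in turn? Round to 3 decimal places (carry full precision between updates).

0.589

Apply Bayes' rule sequentially, carrying P(faulty) forward.
After vibration sensor='normal': P(faulty) = 0.15·0.3000 / (0.15·0.3000 + 0.65·0.7000) ≈ 0.0900
After vibration sensor='high': P(faulty) = 0.85·0.0900 / (0.85·0.0900 + 0.35·0.9100) ≈ 0.1937
After vibration sensor='high': P(faulty) = 0.85·0.1937 / (0.85·0.1937 + 0.35·0.8063) ≈ 0.3684
After vibration sensor='high': P(faulty) = 0.85·0.3684 / (0.85·0.3684 + 0.35·0.6316) ≈ 0.5862
After pressure gauge='in-range': P(faulty) = 0.5·0.5862 / (0.5·0.5862 + 0.55·0.4138) ≈ 0.5629
After pressure gauge='out-of-range': P(faulty) = 0.5·0.5629 / (0.5·0.5629 + 0.45·0.4371) ≈ 0.5886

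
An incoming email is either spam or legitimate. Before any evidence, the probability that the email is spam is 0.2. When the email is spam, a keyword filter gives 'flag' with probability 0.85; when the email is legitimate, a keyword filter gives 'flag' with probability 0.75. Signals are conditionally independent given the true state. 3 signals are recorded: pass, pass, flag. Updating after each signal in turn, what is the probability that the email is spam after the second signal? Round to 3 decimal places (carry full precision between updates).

After 'pass': P(spam) = 0.15·0.2000 / (0.15·0.2000 + 0.25·0.8000) ≈ 0.1304
After 'pass': P(spam) = 0.15·0.1304 / (0.15·0.1304 + 0.25·0.8696) ≈ 0.0826

0.083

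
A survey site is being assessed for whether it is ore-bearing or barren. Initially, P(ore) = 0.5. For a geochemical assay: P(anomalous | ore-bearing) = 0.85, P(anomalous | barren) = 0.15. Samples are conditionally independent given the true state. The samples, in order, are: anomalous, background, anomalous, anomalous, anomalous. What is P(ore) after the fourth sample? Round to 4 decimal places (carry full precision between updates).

After 'anomalous': P(ore) = 0.85·0.5000 / (0.85·0.5000 + 0.15·0.5000) ≈ 0.8500
After 'background': P(ore) = 0.15·0.8500 / (0.15·0.8500 + 0.85·0.1500) ≈ 0.5000
After 'anomalous': P(ore) = 0.85·0.5000 / (0.85·0.5000 + 0.15·0.5000) ≈ 0.8500
After 'anomalous': P(ore) = 0.85·0.8500 / (0.85·0.8500 + 0.15·0.1500) ≈ 0.9698

0.9698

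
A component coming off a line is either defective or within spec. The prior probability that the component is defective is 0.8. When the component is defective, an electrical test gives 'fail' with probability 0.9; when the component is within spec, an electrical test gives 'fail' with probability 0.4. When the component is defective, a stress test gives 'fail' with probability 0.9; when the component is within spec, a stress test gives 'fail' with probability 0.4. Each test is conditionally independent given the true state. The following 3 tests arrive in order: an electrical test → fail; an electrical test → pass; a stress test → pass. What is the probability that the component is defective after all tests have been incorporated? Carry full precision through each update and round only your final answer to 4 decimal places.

0.2000

Each posterior becomes the prior for the next update.
After an electrical test='fail': P(defective) = 0.9·0.8000 / (0.9·0.8000 + 0.4·0.2000) ≈ 0.9000
After an electrical test='pass': P(defective) = 0.1·0.9000 / (0.1·0.9000 + 0.6·0.1000) ≈ 0.6000
After a stress test='pass': P(defective) = 0.1·0.6000 / (0.1·0.6000 + 0.6·0.4000) ≈ 0.2000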